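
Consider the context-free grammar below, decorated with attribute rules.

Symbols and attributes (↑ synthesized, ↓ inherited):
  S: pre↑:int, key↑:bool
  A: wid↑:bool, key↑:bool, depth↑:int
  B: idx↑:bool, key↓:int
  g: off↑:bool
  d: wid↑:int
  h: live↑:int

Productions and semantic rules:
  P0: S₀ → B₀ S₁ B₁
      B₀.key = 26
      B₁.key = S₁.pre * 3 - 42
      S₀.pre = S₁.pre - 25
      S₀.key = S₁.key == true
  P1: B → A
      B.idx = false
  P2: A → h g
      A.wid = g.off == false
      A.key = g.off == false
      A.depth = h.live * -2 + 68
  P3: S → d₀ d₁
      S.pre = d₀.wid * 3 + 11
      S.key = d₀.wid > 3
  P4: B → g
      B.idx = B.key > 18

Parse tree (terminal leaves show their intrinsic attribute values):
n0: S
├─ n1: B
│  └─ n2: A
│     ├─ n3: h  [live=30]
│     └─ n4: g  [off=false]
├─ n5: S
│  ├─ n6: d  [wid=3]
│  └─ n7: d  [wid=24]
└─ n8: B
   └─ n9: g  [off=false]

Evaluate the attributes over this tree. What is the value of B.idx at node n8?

1. n1.key = 26  [26]
2. n3.live = 30  [terminal]
3. n4.off = false  [terminal]
4. n2.wid = true  [g.off == false]
5. n2.key = true  [g.off == false]
6. n2.depth = 8  [h.live * -2 + 68]
7. n1.idx = false  [false]
8. n6.wid = 3  [terminal]
9. n7.wid = 24  [terminal]
10. n5.pre = 20  [d₀.wid * 3 + 11]
11. n5.key = false  [d₀.wid > 3]
12. n8.key = 18  [S₁.pre * 3 - 42]
13. n9.off = false  [terminal]
14. n8.idx = false  [B.key > 18]
15. n0.pre = -5  [S₁.pre - 25]
16. n0.key = false  [S₁.key == true]

false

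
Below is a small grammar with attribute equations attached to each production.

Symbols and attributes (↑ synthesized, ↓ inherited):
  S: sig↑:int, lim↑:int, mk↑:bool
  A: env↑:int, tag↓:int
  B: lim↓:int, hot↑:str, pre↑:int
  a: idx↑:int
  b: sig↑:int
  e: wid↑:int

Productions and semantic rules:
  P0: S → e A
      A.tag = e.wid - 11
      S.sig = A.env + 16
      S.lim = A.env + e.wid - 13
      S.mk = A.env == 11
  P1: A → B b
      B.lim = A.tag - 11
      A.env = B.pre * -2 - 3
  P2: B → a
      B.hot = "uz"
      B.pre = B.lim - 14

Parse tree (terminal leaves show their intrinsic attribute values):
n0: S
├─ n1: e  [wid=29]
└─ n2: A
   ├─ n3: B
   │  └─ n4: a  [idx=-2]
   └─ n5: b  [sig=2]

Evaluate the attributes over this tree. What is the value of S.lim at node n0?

1. n1.wid = 29  [terminal]
2. n2.tag = 18  [e.wid - 11]
3. n3.lim = 7  [A.tag - 11]
4. n4.idx = -2  [terminal]
5. n3.hot = "uz"  ["uz"]
6. n3.pre = -7  [B.lim - 14]
7. n5.sig = 2  [terminal]
8. n2.env = 11  [B.pre * -2 - 3]
9. n0.sig = 27  [A.env + 16]
10. n0.lim = 27  [A.env + e.wid - 13]
11. n0.mk = true  [A.env == 11]

27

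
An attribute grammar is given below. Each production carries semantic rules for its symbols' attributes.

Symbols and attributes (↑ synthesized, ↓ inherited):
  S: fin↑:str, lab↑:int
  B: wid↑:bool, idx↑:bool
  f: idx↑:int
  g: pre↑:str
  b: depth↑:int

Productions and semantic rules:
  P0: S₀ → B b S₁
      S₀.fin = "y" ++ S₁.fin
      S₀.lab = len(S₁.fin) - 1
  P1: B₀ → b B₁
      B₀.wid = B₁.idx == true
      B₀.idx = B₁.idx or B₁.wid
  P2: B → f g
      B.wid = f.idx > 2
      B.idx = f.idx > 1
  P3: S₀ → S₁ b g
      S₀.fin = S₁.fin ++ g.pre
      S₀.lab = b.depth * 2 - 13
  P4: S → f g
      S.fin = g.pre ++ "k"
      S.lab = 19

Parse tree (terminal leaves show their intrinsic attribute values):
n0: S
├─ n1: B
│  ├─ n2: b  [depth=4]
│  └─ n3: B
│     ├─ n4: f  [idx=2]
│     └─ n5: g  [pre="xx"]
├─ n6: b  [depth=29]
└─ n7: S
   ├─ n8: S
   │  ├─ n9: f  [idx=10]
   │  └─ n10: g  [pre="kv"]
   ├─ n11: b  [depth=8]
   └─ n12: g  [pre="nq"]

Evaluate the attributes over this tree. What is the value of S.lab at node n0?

4

1. n2.depth = 4  [terminal]
2. n4.idx = 2  [terminal]
3. n5.pre = "xx"  [terminal]
4. n3.wid = false  [f.idx > 2]
5. n3.idx = true  [f.idx > 1]
6. n1.wid = true  [B₁.idx == true]
7. n1.idx = true  [B₁.idx or B₁.wid]
8. n6.depth = 29  [terminal]
9. n9.idx = 10  [terminal]
10. n10.pre = "kv"  [terminal]
11. n8.fin = "kvk"  [g.pre ++ "k"]
12. n8.lab = 19  [19]
13. n11.depth = 8  [terminal]
14. n12.pre = "nq"  [terminal]
15. n7.fin = "kvknq"  [S₁.fin ++ g.pre]
16. n7.lab = 3  [b.depth * 2 - 13]
17. n0.fin = "ykvknq"  ["y" ++ S₁.fin]
18. n0.lab = 4  [len(S₁.fin) - 1]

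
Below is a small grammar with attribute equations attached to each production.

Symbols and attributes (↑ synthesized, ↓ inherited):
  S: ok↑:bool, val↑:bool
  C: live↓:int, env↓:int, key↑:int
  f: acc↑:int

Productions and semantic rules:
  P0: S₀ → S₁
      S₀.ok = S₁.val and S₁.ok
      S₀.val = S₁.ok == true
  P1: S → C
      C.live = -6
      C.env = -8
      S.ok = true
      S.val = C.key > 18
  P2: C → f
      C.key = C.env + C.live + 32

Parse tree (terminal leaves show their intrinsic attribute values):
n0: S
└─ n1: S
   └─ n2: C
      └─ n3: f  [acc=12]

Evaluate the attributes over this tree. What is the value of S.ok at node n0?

1. n2.live = -6  [-6]
2. n2.env = -8  [-8]
3. n3.acc = 12  [terminal]
4. n2.key = 18  [C.env + C.live + 32]
5. n1.ok = true  [true]
6. n1.val = false  [C.key > 18]
7. n0.ok = false  [S₁.val and S₁.ok]
8. n0.val = true  [S₁.ok == true]

false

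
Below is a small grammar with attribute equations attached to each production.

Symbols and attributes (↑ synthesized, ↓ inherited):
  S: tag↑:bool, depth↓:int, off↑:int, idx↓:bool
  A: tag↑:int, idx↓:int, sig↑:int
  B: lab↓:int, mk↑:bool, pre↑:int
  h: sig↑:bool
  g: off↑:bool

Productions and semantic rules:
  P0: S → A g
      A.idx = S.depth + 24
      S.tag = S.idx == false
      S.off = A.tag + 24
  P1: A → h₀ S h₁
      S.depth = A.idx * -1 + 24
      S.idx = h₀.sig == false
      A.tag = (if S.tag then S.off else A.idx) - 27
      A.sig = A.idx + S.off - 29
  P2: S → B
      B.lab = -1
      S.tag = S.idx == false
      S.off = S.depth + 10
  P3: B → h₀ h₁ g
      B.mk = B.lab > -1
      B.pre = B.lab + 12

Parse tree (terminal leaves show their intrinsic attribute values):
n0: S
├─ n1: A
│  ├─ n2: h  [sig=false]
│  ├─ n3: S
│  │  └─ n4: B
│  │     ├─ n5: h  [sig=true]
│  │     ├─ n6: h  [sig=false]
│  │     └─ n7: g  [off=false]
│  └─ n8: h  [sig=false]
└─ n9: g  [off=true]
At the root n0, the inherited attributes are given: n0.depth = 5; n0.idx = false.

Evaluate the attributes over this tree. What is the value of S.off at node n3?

5

1. n0.depth = 5  [given at root]
2. n0.idx = false  [given at root]
3. n1.idx = 29  [S.depth + 24]
4. n2.sig = false  [terminal]
5. n3.depth = -5  [A.idx * -1 + 24]
6. n3.idx = true  [h₀.sig == false]
7. n4.lab = -1  [-1]
8. n5.sig = true  [terminal]
9. n6.sig = false  [terminal]
10. n7.off = false  [terminal]
11. n4.mk = false  [B.lab > -1]
12. n4.pre = 11  [B.lab + 12]
13. n3.tag = false  [S.idx == false]
14. n3.off = 5  [S.depth + 10]
15. n8.sig = false  [terminal]
16. n1.tag = 2  [(if S.tag then S.off else A.idx) - 27]
17. n1.sig = 5  [A.idx + S.off - 29]
18. n9.off = true  [terminal]
19. n0.tag = true  [S.idx == false]
20. n0.off = 26  [A.tag + 24]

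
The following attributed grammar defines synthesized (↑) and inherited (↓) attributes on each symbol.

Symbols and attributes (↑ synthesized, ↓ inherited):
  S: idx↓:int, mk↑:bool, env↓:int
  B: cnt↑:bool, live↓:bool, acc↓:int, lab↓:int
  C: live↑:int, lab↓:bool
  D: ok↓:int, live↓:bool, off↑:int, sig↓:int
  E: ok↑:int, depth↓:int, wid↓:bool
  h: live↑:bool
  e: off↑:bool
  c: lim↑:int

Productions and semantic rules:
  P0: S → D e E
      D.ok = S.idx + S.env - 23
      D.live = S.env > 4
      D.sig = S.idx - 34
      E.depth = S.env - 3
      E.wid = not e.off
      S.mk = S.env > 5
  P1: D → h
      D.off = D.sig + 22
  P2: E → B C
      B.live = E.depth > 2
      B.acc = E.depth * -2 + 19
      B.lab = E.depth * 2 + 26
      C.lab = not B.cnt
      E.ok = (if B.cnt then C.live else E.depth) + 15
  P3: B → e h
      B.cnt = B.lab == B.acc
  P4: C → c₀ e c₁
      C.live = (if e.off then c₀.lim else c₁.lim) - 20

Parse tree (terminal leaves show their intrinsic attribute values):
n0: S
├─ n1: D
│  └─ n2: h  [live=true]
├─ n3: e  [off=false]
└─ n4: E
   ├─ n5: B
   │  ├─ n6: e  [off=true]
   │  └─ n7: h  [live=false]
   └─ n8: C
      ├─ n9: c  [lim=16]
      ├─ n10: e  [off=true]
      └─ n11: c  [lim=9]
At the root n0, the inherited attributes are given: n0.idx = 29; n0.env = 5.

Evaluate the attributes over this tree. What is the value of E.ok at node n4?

1. n0.idx = 29  [given at root]
2. n0.env = 5  [given at root]
3. n1.ok = 11  [S.idx + S.env - 23]
4. n1.live = true  [S.env > 4]
5. n1.sig = -5  [S.idx - 34]
6. n2.live = true  [terminal]
7. n1.off = 17  [D.sig + 22]
8. n3.off = false  [terminal]
9. n4.depth = 2  [S.env - 3]
10. n4.wid = true  [not e.off]
11. n5.live = false  [E.depth > 2]
12. n5.acc = 15  [E.depth * -2 + 19]
13. n5.lab = 30  [E.depth * 2 + 26]
14. n6.off = true  [terminal]
15. n7.live = false  [terminal]
16. n5.cnt = false  [B.lab == B.acc]
17. n8.lab = true  [not B.cnt]
18. n9.lim = 16  [terminal]
19. n10.off = true  [terminal]
20. n11.lim = 9  [terminal]
21. n8.live = -4  [(if e.off then c₀.lim else c₁.lim) - 20]
22. n4.ok = 17  [(if B.cnt then C.live else E.depth) + 15]
23. n0.mk = false  [S.env > 5]

17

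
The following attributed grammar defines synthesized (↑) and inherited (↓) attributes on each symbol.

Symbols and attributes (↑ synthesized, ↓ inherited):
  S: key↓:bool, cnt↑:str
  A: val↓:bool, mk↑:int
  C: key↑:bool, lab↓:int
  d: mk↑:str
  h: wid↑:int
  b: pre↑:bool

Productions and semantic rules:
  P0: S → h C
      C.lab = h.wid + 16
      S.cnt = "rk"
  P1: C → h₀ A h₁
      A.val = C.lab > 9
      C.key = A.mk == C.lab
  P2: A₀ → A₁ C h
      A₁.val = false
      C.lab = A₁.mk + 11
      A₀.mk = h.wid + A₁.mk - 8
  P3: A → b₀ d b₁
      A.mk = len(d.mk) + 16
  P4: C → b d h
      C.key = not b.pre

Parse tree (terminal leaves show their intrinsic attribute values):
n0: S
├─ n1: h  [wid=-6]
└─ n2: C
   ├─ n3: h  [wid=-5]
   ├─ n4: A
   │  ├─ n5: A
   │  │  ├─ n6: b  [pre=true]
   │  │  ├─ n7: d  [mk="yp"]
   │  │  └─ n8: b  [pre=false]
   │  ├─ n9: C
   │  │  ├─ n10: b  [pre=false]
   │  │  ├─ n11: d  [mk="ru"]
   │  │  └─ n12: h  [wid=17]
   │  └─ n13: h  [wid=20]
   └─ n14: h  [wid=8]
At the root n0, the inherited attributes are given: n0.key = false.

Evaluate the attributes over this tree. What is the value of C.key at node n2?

1. n0.key = false  [given at root]
2. n1.wid = -6  [terminal]
3. n2.lab = 10  [h.wid + 16]
4. n3.wid = -5  [terminal]
5. n4.val = true  [C.lab > 9]
6. n5.val = false  [false]
7. n6.pre = true  [terminal]
8. n7.mk = "yp"  [terminal]
9. n8.pre = false  [terminal]
10. n5.mk = 18  [len(d.mk) + 16]
11. n9.lab = 29  [A₁.mk + 11]
12. n10.pre = false  [terminal]
13. n11.mk = "ru"  [terminal]
14. n12.wid = 17  [terminal]
15. n9.key = true  [not b.pre]
16. n13.wid = 20  [terminal]
17. n4.mk = 30  [h.wid + A₁.mk - 8]
18. n14.wid = 8  [terminal]
19. n2.key = false  [A.mk == C.lab]
20. n0.cnt = "rk"  ["rk"]

false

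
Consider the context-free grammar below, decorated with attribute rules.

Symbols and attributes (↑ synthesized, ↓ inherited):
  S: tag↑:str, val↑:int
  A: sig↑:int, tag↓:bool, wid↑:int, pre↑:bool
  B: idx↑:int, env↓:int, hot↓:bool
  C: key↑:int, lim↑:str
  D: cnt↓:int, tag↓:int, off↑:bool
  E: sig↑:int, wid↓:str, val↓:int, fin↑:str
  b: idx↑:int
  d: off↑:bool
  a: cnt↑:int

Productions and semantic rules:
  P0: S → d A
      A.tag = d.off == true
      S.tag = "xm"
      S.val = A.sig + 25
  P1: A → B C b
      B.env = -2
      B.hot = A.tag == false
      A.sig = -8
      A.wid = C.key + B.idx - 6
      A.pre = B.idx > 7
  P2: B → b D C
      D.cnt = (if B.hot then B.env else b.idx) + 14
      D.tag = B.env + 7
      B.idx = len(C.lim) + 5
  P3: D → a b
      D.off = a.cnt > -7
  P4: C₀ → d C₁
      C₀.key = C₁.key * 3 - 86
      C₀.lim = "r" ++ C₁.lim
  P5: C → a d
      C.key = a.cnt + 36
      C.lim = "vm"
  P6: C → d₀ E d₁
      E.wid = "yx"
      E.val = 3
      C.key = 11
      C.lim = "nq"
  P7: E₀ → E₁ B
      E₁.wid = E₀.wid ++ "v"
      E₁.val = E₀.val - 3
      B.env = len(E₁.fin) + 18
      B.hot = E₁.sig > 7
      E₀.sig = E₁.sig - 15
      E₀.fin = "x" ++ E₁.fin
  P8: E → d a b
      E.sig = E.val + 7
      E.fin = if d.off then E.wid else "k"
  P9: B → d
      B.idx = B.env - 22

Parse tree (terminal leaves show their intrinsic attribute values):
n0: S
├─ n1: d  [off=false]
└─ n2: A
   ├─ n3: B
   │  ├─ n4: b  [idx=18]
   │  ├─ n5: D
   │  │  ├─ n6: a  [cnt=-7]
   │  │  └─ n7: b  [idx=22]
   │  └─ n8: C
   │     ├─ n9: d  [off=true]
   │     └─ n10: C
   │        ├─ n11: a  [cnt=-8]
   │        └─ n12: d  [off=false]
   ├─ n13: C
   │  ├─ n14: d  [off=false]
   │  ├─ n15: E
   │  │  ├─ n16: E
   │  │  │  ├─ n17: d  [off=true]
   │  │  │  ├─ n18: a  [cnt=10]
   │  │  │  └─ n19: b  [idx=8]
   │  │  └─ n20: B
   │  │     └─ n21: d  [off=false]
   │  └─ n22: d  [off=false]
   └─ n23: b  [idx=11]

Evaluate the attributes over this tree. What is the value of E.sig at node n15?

1. n1.off = false  [terminal]
2. n2.tag = false  [d.off == true]
3. n3.env = -2  [-2]
4. n3.hot = true  [A.tag == false]
5. n4.idx = 18  [terminal]
6. n5.cnt = 12  [(if B.hot then B.env else b.idx) + 14]
7. n5.tag = 5  [B.env + 7]
8. n6.cnt = -7  [terminal]
9. n7.idx = 22  [terminal]
10. n5.off = false  [a.cnt > -7]
11. n9.off = true  [terminal]
12. n11.cnt = -8  [terminal]
13. n12.off = false  [terminal]
14. n10.key = 28  [a.cnt + 36]
15. n10.lim = "vm"  ["vm"]
16. n8.key = -2  [C₁.key * 3 - 86]
17. n8.lim = "rvm"  ["r" ++ C₁.lim]
18. n3.idx = 8  [len(C.lim) + 5]
19. n14.off = false  [terminal]
20. n15.wid = "yx"  ["yx"]
21. n15.val = 3  [3]
22. n16.wid = "yxv"  [E₀.wid ++ "v"]
23. n16.val = 0  [E₀.val - 3]
24. n17.off = true  [terminal]
25. n18.cnt = 10  [terminal]
26. n19.idx = 8  [terminal]
27. n16.sig = 7  [E.val + 7]
28. n16.fin = "yxv"  [if d.off then E.wid else "k"]
29. n20.env = 21  [len(E₁.fin) + 18]
30. n20.hot = false  [E₁.sig > 7]
31. n21.off = false  [terminal]
32. n20.idx = -1  [B.env - 22]
33. n15.sig = -8  [E₁.sig - 15]
34. n15.fin = "xyxv"  ["x" ++ E₁.fin]
35. n22.off = false  [terminal]
36. n13.key = 11  [11]
37. n13.lim = "nq"  ["nq"]
38. n23.idx = 11  [terminal]
39. n2.sig = -8  [-8]
40. n2.wid = 13  [C.key + B.idx - 6]
41. n2.pre = true  [B.idx > 7]
42. n0.tag = "xm"  ["xm"]
43. n0.val = 17  [A.sig + 25]

-8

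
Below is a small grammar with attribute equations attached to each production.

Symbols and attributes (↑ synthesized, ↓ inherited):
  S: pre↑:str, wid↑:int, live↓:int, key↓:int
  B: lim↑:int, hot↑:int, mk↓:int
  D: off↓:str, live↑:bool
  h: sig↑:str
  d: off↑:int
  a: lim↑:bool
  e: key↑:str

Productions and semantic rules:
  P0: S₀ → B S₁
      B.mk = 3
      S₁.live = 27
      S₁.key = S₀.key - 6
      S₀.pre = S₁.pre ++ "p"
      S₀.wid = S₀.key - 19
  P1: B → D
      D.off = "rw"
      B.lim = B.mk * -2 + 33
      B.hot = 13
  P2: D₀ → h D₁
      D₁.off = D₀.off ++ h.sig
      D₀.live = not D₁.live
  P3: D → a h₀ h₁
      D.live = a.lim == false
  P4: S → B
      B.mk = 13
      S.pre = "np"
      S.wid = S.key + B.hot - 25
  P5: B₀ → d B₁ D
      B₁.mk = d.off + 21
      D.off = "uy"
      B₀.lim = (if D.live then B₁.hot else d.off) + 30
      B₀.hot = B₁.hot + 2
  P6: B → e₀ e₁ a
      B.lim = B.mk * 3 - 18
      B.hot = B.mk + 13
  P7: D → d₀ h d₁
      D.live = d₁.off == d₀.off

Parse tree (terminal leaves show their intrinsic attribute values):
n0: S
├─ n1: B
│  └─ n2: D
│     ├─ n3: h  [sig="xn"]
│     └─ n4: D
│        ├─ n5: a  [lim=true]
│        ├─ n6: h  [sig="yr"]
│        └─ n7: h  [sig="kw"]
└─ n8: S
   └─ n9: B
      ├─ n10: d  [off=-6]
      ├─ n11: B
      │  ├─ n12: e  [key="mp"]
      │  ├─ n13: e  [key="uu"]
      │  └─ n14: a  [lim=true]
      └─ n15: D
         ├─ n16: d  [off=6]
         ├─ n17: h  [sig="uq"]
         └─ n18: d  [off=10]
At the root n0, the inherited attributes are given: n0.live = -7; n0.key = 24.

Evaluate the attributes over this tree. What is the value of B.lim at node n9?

1. n0.live = -7  [given at root]
2. n0.key = 24  [given at root]
3. n1.mk = 3  [3]
4. n2.off = "rw"  ["rw"]
5. n3.sig = "xn"  [terminal]
6. n4.off = "rwxn"  [D₀.off ++ h.sig]
7. n5.lim = true  [terminal]
8. n6.sig = "yr"  [terminal]
9. n7.sig = "kw"  [terminal]
10. n4.live = false  [a.lim == false]
11. n2.live = true  [not D₁.live]
12. n1.lim = 27  [B.mk * -2 + 33]
13. n1.hot = 13  [13]
14. n8.live = 27  [27]
15. n8.key = 18  [S₀.key - 6]
16. n9.mk = 13  [13]
17. n10.off = -6  [terminal]
18. n11.mk = 15  [d.off + 21]
19. n12.key = "mp"  [terminal]
20. n13.key = "uu"  [terminal]
21. n14.lim = true  [terminal]
22. n11.lim = 27  [B.mk * 3 - 18]
23. n11.hot = 28  [B.mk + 13]
24. n15.off = "uy"  ["uy"]
25. n16.off = 6  [terminal]
26. n17.sig = "uq"  [terminal]
27. n18.off = 10  [terminal]
28. n15.live = false  [d₁.off == d₀.off]
29. n9.lim = 24  [(if D.live then B₁.hot else d.off) + 30]
30. n9.hot = 30  [B₁.hot + 2]
31. n8.pre = "np"  ["np"]
32. n8.wid = 23  [S.key + B.hot - 25]
33. n0.pre = "npp"  [S₁.pre ++ "p"]
34. n0.wid = 5  [S₀.key - 19]

24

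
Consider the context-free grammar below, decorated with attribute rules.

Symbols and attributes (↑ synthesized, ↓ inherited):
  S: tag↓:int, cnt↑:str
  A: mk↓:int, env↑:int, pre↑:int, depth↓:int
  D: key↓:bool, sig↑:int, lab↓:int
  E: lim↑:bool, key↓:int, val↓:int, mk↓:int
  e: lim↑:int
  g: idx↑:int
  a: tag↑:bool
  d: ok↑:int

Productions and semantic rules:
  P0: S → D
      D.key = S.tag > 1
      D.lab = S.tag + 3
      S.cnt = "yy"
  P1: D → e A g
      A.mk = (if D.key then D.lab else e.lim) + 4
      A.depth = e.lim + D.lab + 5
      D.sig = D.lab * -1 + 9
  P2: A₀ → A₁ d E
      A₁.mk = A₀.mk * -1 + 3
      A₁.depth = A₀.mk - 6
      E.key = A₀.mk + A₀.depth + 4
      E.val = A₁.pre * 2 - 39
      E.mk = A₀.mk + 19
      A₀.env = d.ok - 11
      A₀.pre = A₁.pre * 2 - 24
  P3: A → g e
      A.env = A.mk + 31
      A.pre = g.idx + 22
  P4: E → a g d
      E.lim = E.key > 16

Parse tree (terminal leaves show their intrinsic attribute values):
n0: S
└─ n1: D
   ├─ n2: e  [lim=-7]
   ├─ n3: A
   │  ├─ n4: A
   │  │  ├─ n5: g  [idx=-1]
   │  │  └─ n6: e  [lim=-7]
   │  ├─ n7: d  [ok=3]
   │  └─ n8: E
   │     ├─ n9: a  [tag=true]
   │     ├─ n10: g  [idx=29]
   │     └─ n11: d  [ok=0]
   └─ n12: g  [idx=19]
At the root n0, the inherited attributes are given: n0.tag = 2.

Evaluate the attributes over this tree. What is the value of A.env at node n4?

1. n0.tag = 2  [given at root]
2. n1.key = true  [S.tag > 1]
3. n1.lab = 5  [S.tag + 3]
4. n2.lim = -7  [terminal]
5. n3.mk = 9  [(if D.key then D.lab else e.lim) + 4]
6. n3.depth = 3  [e.lim + D.lab + 5]
7. n4.mk = -6  [A₀.mk * -1 + 3]
8. n4.depth = 3  [A₀.mk - 6]
9. n5.idx = -1  [terminal]
10. n6.lim = -7  [terminal]
11. n4.env = 25  [A.mk + 31]
12. n4.pre = 21  [g.idx + 22]
13. n7.ok = 3  [terminal]
14. n8.key = 16  [A₀.mk + A₀.depth + 4]
15. n8.val = 3  [A₁.pre * 2 - 39]
16. n8.mk = 28  [A₀.mk + 19]
17. n9.tag = true  [terminal]
18. n10.idx = 29  [terminal]
19. n11.ok = 0  [terminal]
20. n8.lim = false  [E.key > 16]
21. n3.env = -8  [d.ok - 11]
22. n3.pre = 18  [A₁.pre * 2 - 24]
23. n12.idx = 19  [terminal]
24. n1.sig = 4  [D.lab * -1 + 9]
25. n0.cnt = "yy"  ["yy"]

25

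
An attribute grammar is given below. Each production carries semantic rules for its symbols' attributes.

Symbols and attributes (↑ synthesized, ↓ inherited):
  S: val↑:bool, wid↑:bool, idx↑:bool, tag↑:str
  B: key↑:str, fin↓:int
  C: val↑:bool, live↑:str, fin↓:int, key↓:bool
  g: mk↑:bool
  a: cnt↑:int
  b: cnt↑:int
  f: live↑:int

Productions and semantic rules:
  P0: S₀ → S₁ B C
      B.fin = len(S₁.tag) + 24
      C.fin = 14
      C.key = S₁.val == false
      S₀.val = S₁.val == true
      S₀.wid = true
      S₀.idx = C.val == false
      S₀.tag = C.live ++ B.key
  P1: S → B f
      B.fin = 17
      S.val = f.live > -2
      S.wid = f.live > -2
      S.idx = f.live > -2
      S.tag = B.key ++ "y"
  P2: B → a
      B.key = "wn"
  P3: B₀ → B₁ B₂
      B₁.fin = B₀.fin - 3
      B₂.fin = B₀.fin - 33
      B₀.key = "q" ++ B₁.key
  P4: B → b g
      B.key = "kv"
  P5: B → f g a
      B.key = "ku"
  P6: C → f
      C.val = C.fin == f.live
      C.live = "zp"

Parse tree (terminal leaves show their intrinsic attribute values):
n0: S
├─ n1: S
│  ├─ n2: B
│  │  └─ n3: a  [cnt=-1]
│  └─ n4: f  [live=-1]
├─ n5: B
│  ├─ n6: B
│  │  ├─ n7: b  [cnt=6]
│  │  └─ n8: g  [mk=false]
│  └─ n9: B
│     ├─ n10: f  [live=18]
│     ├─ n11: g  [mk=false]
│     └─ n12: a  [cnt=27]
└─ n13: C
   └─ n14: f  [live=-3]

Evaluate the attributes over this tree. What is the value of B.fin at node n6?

24

1. n2.fin = 17  [17]
2. n3.cnt = -1  [terminal]
3. n2.key = "wn"  ["wn"]
4. n4.live = -1  [terminal]
5. n1.val = true  [f.live > -2]
6. n1.wid = true  [f.live > -2]
7. n1.idx = true  [f.live > -2]
8. n1.tag = "wny"  [B.key ++ "y"]
9. n5.fin = 27  [len(S₁.tag) + 24]
10. n6.fin = 24  [B₀.fin - 3]
11. n7.cnt = 6  [terminal]
12. n8.mk = false  [terminal]
13. n6.key = "kv"  ["kv"]
14. n9.fin = -6  [B₀.fin - 33]
15. n10.live = 18  [terminal]
16. n11.mk = false  [terminal]
17. n12.cnt = 27  [terminal]
18. n9.key = "ku"  ["ku"]
19. n5.key = "qkv"  ["q" ++ B₁.key]
20. n13.fin = 14  [14]
21. n13.key = false  [S₁.val == false]
22. n14.live = -3  [terminal]
23. n13.val = false  [C.fin == f.live]
24. n13.live = "zp"  ["zp"]
25. n0.val = true  [S₁.val == true]
26. n0.wid = true  [true]
27. n0.idx = true  [C.val == false]
28. n0.tag = "zpqkv"  [C.live ++ B.key]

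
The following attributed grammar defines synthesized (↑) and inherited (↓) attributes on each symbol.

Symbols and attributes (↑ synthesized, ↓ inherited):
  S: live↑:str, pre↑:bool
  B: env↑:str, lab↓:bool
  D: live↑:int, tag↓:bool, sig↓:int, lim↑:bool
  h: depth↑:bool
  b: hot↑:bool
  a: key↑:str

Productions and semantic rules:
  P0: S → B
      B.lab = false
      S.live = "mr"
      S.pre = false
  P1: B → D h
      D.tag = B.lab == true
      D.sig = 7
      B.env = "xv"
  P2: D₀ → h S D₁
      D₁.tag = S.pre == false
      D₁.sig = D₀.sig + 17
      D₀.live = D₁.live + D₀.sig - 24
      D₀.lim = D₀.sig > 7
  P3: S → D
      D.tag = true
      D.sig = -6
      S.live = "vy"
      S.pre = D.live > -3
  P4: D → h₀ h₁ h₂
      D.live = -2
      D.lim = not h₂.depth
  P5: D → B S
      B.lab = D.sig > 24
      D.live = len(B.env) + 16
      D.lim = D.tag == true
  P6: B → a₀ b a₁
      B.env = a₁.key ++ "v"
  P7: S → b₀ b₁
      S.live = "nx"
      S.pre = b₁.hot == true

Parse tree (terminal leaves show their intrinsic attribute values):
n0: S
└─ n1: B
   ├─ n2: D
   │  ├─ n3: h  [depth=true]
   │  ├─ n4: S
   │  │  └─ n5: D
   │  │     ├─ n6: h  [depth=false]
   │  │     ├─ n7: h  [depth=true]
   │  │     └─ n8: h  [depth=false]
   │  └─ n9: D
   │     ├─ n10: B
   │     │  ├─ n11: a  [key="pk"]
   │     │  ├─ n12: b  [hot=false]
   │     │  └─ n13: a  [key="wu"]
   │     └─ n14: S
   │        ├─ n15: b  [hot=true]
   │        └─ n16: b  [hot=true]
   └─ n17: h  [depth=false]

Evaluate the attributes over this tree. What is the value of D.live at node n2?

1. n1.lab = false  [false]
2. n2.tag = false  [B.lab == true]
3. n2.sig = 7  [7]
4. n3.depth = true  [terminal]
5. n5.tag = true  [true]
6. n5.sig = -6  [-6]
7. n6.depth = false  [terminal]
8. n7.depth = true  [terminal]
9. n8.depth = false  [terminal]
10. n5.live = -2  [-2]
11. n5.lim = true  [not h₂.depth]
12. n4.live = "vy"  ["vy"]
13. n4.pre = true  [D.live > -3]
14. n9.tag = false  [S.pre == false]
15. n9.sig = 24  [D₀.sig + 17]
16. n10.lab = false  [D.sig > 24]
17. n11.key = "pk"  [terminal]
18. n12.hot = false  [terminal]
19. n13.key = "wu"  [terminal]
20. n10.env = "wuv"  [a₁.key ++ "v"]
21. n15.hot = true  [terminal]
22. n16.hot = true  [terminal]
23. n14.live = "nx"  ["nx"]
24. n14.pre = true  [b₁.hot == true]
25. n9.live = 19  [len(B.env) + 16]
26. n9.lim = false  [D.tag == true]
27. n2.live = 2  [D₁.live + D₀.sig - 24]
28. n2.lim = false  [D₀.sig > 7]
29. n17.depth = false  [terminal]
30. n1.env = "xv"  ["xv"]
31. n0.live = "mr"  ["mr"]
32. n0.pre = false  [false]

2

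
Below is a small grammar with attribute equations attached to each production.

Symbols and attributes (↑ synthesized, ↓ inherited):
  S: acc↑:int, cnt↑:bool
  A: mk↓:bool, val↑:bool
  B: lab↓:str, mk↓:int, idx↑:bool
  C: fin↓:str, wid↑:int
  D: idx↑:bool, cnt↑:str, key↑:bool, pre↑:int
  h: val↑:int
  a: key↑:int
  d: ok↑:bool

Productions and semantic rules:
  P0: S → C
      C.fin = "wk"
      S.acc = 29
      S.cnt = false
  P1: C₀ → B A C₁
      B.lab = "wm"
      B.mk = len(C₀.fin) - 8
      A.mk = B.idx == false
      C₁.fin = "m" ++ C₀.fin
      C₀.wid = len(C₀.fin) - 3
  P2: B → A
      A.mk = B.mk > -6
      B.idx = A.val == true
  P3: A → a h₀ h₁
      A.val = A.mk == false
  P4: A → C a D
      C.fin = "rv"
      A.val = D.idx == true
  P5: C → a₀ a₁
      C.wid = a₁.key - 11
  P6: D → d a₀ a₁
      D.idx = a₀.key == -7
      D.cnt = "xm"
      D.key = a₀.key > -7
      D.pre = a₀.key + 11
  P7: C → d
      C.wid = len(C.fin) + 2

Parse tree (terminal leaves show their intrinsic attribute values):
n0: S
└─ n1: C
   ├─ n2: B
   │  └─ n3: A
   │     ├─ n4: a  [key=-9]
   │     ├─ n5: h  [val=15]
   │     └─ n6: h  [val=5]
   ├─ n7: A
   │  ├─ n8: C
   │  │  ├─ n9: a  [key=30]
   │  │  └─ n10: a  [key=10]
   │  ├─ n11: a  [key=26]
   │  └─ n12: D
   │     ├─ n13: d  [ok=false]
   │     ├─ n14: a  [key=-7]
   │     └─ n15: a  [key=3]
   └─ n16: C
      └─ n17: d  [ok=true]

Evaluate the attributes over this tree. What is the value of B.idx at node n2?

1. n1.fin = "wk"  ["wk"]
2. n2.lab = "wm"  ["wm"]
3. n2.mk = -6  [len(C₀.fin) - 8]
4. n3.mk = false  [B.mk > -6]
5. n4.key = -9  [terminal]
6. n5.val = 15  [terminal]
7. n6.val = 5  [terminal]
8. n3.val = true  [A.mk == false]
9. n2.idx = true  [A.val == true]
10. n7.mk = false  [B.idx == false]
11. n8.fin = "rv"  ["rv"]
12. n9.key = 30  [terminal]
13. n10.key = 10  [terminal]
14. n8.wid = -1  [a₁.key - 11]
15. n11.key = 26  [terminal]
16. n13.ok = false  [terminal]
17. n14.key = -7  [terminal]
18. n15.key = 3  [terminal]
19. n12.idx = true  [a₀.key == -7]
20. n12.cnt = "xm"  ["xm"]
21. n12.key = false  [a₀.key > -7]
22. n12.pre = 4  [a₀.key + 11]
23. n7.val = true  [D.idx == true]
24. n16.fin = "mwk"  ["m" ++ C₀.fin]
25. n17.ok = true  [terminal]
26. n16.wid = 5  [len(C.fin) + 2]
27. n1.wid = -1  [len(C₀.fin) - 3]
28. n0.acc = 29  [29]
29. n0.cnt = false  [false]

true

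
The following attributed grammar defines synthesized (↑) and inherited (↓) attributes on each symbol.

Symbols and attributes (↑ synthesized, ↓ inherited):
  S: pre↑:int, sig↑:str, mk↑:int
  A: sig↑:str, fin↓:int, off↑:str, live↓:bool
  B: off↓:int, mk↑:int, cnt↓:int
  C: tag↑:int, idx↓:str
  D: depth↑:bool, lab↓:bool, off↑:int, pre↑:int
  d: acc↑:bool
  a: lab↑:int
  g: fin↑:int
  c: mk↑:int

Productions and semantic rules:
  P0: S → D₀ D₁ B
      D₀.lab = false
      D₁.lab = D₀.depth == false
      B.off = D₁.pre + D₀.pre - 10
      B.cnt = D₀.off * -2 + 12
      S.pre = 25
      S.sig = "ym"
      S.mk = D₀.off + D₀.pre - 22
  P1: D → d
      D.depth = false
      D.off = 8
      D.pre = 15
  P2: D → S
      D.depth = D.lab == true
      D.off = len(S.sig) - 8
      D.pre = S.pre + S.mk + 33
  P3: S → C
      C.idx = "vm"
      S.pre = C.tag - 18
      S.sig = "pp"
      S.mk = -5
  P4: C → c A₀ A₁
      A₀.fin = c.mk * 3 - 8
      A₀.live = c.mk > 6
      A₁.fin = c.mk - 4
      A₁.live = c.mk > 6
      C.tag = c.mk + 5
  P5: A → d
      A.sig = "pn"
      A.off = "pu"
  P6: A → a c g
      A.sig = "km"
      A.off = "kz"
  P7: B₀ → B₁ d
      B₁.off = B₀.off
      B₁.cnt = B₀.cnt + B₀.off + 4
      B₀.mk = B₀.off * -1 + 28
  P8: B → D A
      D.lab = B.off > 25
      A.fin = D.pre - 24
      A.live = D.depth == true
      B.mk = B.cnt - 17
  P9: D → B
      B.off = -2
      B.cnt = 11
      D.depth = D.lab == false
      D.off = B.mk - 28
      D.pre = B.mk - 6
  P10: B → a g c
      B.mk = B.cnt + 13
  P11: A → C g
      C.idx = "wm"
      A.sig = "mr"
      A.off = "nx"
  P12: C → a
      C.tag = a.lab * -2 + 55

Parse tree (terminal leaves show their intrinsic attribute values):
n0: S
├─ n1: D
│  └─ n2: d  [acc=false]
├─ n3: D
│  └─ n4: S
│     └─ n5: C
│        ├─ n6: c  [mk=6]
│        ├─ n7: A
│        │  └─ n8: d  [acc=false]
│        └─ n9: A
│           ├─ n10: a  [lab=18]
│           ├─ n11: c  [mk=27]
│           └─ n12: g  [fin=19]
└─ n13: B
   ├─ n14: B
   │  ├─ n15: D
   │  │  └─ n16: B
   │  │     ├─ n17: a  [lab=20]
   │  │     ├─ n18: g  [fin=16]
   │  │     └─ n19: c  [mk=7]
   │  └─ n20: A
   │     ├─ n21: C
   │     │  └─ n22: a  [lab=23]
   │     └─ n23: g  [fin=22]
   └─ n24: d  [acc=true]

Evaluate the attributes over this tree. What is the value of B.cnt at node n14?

26

1. n1.lab = false  [false]
2. n2.acc = false  [terminal]
3. n1.depth = false  [false]
4. n1.off = 8  [8]
5. n1.pre = 15  [15]
6. n3.lab = true  [D₀.depth == false]
7. n5.idx = "vm"  ["vm"]
8. n6.mk = 6  [terminal]
9. n7.fin = 10  [c.mk * 3 - 8]
10. n7.live = false  [c.mk > 6]
11. n8.acc = false  [terminal]
12. n7.sig = "pn"  ["pn"]
13. n7.off = "pu"  ["pu"]
14. n9.fin = 2  [c.mk - 4]
15. n9.live = false  [c.mk > 6]
16. n10.lab = 18  [terminal]
17. n11.mk = 27  [terminal]
18. n12.fin = 19  [terminal]
19. n9.sig = "km"  ["km"]
20. n9.off = "kz"  ["kz"]
21. n5.tag = 11  [c.mk + 5]
22. n4.pre = -7  [C.tag - 18]
23. n4.sig = "pp"  ["pp"]
24. n4.mk = -5  [-5]
25. n3.depth = true  [D.lab == true]
26. n3.off = -6  [len(S.sig) - 8]
27. n3.pre = 21  [S.pre + S.mk + 33]
28. n13.off = 26  [D₁.pre + D₀.pre - 10]
29. n13.cnt = -4  [D₀.off * -2 + 12]
30. n14.off = 26  [B₀.off]
31. n14.cnt = 26  [B₀.cnt + B₀.off + 4]
32. n15.lab = true  [B.off > 25]
33. n16.off = -2  [-2]
34. n16.cnt = 11  [11]
35. n17.lab = 20  [terminal]
36. n18.fin = 16  [terminal]
37. n19.mk = 7  [terminal]
38. n16.mk = 24  [B.cnt + 13]
39. n15.depth = false  [D.lab == false]
40. n15.off = -4  [B.mk - 28]
41. n15.pre = 18  [B.mk - 6]
42. n20.fin = -6  [D.pre - 24]
43. n20.live = false  [D.depth == true]
44. n21.idx = "wm"  ["wm"]
45. n22.lab = 23  [terminal]
46. n21.tag = 9  [a.lab * -2 + 55]
47. n23.fin = 22  [terminal]
48. n20.sig = "mr"  ["mr"]
49. n20.off = "nx"  ["nx"]
50. n14.mk = 9  [B.cnt - 17]
51. n24.acc = true  [terminal]
52. n13.mk = 2  [B₀.off * -1 + 28]
53. n0.pre = 25  [25]
54. n0.sig = "ym"  ["ym"]
55. n0.mk = 1  [D₀.off + D₀.pre - 22]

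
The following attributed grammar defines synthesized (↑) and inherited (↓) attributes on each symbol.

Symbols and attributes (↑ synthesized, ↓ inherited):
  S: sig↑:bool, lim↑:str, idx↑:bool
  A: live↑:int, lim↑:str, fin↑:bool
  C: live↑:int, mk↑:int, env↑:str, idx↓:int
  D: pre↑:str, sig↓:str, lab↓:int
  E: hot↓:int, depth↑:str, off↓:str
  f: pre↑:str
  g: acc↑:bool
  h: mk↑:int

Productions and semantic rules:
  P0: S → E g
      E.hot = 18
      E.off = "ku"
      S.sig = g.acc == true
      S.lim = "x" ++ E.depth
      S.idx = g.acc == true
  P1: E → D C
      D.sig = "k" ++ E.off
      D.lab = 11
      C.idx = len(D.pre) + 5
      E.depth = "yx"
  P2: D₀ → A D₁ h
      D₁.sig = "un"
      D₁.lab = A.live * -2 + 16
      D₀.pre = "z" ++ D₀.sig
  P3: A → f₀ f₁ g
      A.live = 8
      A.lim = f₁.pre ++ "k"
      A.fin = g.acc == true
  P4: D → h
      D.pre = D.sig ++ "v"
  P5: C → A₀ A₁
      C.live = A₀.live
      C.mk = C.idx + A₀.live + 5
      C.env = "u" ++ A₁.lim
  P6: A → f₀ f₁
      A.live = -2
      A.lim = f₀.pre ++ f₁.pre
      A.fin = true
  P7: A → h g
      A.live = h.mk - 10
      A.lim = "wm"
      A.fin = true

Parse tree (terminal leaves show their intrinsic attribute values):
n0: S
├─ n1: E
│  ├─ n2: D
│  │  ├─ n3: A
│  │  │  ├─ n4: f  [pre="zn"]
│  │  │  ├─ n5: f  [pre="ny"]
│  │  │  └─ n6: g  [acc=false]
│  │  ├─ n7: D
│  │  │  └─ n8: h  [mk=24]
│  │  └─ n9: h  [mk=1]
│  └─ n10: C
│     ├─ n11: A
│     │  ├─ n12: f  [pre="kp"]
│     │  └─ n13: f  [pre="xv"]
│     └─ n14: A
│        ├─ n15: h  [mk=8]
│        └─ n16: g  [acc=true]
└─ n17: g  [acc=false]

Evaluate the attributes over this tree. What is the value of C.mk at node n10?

12

1. n1.hot = 18  [18]
2. n1.off = "ku"  ["ku"]
3. n2.sig = "kku"  ["k" ++ E.off]
4. n2.lab = 11  [11]
5. n4.pre = "zn"  [terminal]
6. n5.pre = "ny"  [terminal]
7. n6.acc = false  [terminal]
8. n3.live = 8  [8]
9. n3.lim = "nyk"  [f₁.pre ++ "k"]
10. n3.fin = false  [g.acc == true]
11. n7.sig = "un"  ["un"]
12. n7.lab = 0  [A.live * -2 + 16]
13. n8.mk = 24  [terminal]
14. n7.pre = "unv"  [D.sig ++ "v"]
15. n9.mk = 1  [terminal]
16. n2.pre = "zkku"  ["z" ++ D₀.sig]
17. n10.idx = 9  [len(D.pre) + 5]
18. n12.pre = "kp"  [terminal]
19. n13.pre = "xv"  [terminal]
20. n11.live = -2  [-2]
21. n11.lim = "kpxv"  [f₀.pre ++ f₁.pre]
22. n11.fin = true  [true]
23. n15.mk = 8  [terminal]
24. n16.acc = true  [terminal]
25. n14.live = -2  [h.mk - 10]
26. n14.lim = "wm"  ["wm"]
27. n14.fin = true  [true]
28. n10.live = -2  [A₀.live]
29. n10.mk = 12  [C.idx + A₀.live + 5]
30. n10.env = "uwm"  ["u" ++ A₁.lim]
31. n1.depth = "yx"  ["yx"]
32. n17.acc = false  [terminal]
33. n0.sig = false  [g.acc == true]
34. n0.lim = "xyx"  ["x" ++ E.depth]
35. n0.idx = false  [g.acc == true]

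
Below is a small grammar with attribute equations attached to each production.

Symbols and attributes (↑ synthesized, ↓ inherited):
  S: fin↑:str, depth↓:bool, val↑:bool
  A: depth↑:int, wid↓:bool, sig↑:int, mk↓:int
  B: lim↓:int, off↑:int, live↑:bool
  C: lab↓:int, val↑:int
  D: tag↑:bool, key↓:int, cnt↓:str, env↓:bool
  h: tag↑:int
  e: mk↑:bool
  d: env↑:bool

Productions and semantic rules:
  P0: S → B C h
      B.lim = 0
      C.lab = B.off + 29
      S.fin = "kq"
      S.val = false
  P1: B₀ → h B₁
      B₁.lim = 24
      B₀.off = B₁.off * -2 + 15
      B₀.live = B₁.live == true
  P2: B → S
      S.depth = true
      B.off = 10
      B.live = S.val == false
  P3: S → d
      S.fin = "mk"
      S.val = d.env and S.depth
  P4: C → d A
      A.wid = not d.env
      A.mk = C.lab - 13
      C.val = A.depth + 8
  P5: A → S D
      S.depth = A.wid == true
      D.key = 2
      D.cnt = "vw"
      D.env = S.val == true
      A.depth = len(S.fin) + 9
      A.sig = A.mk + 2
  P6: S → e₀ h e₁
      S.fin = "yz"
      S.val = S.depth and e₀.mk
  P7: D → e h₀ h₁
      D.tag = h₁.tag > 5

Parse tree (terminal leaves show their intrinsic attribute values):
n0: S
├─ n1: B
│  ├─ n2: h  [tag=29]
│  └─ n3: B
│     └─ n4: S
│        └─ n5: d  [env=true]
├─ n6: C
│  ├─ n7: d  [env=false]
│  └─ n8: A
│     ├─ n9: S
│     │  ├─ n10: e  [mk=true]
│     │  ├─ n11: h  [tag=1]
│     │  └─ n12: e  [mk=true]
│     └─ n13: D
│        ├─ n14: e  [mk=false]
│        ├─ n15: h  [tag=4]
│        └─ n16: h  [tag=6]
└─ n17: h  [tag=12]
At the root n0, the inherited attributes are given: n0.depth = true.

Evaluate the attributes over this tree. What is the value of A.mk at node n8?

1. n0.depth = true  [given at root]
2. n1.lim = 0  [0]
3. n2.tag = 29  [terminal]
4. n3.lim = 24  [24]
5. n4.depth = true  [true]
6. n5.env = true  [terminal]
7. n4.fin = "mk"  ["mk"]
8. n4.val = true  [d.env and S.depth]
9. n3.off = 10  [10]
10. n3.live = false  [S.val == false]
11. n1.off = -5  [B₁.off * -2 + 15]
12. n1.live = false  [B₁.live == true]
13. n6.lab = 24  [B.off + 29]
14. n7.env = false  [terminal]
15. n8.wid = true  [not d.env]
16. n8.mk = 11  [C.lab - 13]
17. n9.depth = true  [A.wid == true]
18. n10.mk = true  [terminal]
19. n11.tag = 1  [terminal]
20. n12.mk = true  [terminal]
21. n9.fin = "yz"  ["yz"]
22. n9.val = true  [S.depth and e₀.mk]
23. n13.key = 2  [2]
24. n13.cnt = "vw"  ["vw"]
25. n13.env = true  [S.val == true]
26. n14.mk = false  [terminal]
27. n15.tag = 4  [terminal]
28. n16.tag = 6  [terminal]
29. n13.tag = true  [h₁.tag > 5]
30. n8.depth = 11  [len(S.fin) + 9]
31. n8.sig = 13  [A.mk + 2]
32. n6.val = 19  [A.depth + 8]
33. n17.tag = 12  [terminal]
34. n0.fin = "kq"  ["kq"]
35. n0.val = false  [false]

11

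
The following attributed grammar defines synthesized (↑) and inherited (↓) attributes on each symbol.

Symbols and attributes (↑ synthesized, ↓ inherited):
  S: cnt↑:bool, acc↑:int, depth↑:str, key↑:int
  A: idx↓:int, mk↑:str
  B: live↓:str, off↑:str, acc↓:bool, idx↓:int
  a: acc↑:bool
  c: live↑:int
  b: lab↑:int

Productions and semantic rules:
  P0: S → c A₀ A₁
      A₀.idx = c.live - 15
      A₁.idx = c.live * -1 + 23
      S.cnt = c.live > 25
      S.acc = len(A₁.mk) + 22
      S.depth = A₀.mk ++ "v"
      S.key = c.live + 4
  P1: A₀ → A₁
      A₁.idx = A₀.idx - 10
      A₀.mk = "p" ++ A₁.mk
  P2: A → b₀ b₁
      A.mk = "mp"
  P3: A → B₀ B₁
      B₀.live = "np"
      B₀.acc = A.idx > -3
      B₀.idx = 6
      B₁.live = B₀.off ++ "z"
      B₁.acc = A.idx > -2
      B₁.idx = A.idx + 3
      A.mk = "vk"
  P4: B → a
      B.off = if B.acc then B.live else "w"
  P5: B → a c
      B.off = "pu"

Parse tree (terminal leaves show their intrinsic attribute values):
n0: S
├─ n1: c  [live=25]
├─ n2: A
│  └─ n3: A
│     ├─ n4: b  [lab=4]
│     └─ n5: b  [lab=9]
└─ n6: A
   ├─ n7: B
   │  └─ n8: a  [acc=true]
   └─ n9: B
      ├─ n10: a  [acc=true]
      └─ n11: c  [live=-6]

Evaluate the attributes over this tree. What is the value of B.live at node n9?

1. n1.live = 25  [terminal]
2. n2.idx = 10  [c.live - 15]
3. n3.idx = 0  [A₀.idx - 10]
4. n4.lab = 4  [terminal]
5. n5.lab = 9  [terminal]
6. n3.mk = "mp"  ["mp"]
7. n2.mk = "pmp"  ["p" ++ A₁.mk]
8. n6.idx = -2  [c.live * -1 + 23]
9. n7.live = "np"  ["np"]
10. n7.acc = true  [A.idx > -3]
11. n7.idx = 6  [6]
12. n8.acc = true  [terminal]
13. n7.off = "np"  [if B.acc then B.live else "w"]
14. n9.live = "npz"  [B₀.off ++ "z"]
15. n9.acc = false  [A.idx > -2]
16. n9.idx = 1  [A.idx + 3]
17. n10.acc = true  [terminal]
18. n11.live = -6  [terminal]
19. n9.off = "pu"  ["pu"]
20. n6.mk = "vk"  ["vk"]
21. n0.cnt = false  [c.live > 25]
22. n0.acc = 24  [len(A₁.mk) + 22]
23. n0.depth = "pmpv"  [A₀.mk ++ "v"]
24. n0.key = 29  [c.live + 4]

"npz"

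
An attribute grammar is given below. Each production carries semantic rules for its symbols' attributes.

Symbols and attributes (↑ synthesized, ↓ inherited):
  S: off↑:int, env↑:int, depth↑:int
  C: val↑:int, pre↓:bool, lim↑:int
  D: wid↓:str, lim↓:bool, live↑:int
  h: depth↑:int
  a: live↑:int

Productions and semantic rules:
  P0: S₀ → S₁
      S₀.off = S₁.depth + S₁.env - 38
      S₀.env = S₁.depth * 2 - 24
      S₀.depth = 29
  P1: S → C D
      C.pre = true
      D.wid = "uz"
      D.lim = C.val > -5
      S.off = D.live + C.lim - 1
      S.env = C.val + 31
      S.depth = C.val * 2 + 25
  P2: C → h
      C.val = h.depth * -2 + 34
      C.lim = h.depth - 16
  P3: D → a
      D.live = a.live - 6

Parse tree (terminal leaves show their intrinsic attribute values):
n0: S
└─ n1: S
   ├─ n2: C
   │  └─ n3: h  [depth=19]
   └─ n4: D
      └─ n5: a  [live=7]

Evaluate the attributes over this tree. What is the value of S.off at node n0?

1. n2.pre = true  [true]
2. n3.depth = 19  [terminal]
3. n2.val = -4  [h.depth * -2 + 34]
4. n2.lim = 3  [h.depth - 16]
5. n4.wid = "uz"  ["uz"]
6. n4.lim = true  [C.val > -5]
7. n5.live = 7  [terminal]
8. n4.live = 1  [a.live - 6]
9. n1.off = 3  [D.live + C.lim - 1]
10. n1.env = 27  [C.val + 31]
11. n1.depth = 17  [C.val * 2 + 25]
12. n0.off = 6  [S₁.depth + S₁.env - 38]
13. n0.env = 10  [S₁.depth * 2 - 24]
14. n0.depth = 29  [29]

6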